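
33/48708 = 1/1476 = 0.00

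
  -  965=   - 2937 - - 1972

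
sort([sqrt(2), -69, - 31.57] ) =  [-69, - 31.57, sqrt( 2 ) ] 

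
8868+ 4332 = 13200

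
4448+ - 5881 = -1433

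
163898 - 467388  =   - 303490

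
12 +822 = 834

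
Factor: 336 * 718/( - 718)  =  -2^4*3^1*7^1 = - 336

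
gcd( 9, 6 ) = 3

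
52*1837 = 95524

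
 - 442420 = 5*(  -  88484 )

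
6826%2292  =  2242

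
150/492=25/82=0.30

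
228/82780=57/20695 = 0.00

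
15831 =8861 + 6970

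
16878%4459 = 3501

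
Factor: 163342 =2^1 * 81671^1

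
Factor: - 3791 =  - 17^1 * 223^1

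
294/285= 1 + 3/95 = 1.03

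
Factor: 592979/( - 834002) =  - 2^(-1)*13^( - 1) *73^1 * 8123^1*32077^( - 1)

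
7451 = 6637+814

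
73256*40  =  2930240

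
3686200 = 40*92155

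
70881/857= 82 + 607/857  =  82.71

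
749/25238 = 749/25238 = 0.03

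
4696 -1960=2736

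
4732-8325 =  - 3593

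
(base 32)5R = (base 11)160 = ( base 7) 355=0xbb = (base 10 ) 187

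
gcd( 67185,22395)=22395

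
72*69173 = 4980456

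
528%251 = 26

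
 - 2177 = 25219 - 27396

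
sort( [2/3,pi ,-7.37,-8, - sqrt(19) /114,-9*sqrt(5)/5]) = [ - 8,- 7.37, - 9*sqrt( 5)/5, - sqrt (19) /114, 2/3,  pi]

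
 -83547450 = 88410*( - 945 ) 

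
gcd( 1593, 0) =1593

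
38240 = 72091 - 33851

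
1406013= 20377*69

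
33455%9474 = 5033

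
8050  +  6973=15023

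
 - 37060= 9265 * (  -  4 )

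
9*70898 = 638082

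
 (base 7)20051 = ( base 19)d7c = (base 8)11346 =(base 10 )4838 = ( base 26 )742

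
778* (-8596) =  - 6687688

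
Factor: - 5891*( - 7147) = 42102977 = 7^1*43^1 * 137^1*1021^1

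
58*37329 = 2165082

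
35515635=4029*8815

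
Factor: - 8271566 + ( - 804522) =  - 2^3 * 7^1*41^1*59^1 *67^1= - 9076088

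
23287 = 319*73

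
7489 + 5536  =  13025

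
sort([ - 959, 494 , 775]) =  [ - 959,494,775]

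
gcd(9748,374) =2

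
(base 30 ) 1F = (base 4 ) 231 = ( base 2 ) 101101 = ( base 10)45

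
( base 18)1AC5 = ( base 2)10010001001101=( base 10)9293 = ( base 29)B1D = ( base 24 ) G35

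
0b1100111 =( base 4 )1213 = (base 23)4b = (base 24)47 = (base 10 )103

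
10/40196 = 5/20098  =  0.00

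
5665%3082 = 2583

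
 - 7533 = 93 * (  -  81) 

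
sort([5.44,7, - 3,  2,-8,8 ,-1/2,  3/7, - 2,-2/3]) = [ -8,-3, - 2,-2/3,-1/2,3/7,2,5.44, 7,8 ] 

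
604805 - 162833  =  441972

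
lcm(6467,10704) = 310416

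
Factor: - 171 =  - 3^2*19^1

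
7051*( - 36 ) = -253836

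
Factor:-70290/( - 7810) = 3^2=9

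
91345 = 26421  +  64924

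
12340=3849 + 8491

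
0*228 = 0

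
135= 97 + 38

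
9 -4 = 5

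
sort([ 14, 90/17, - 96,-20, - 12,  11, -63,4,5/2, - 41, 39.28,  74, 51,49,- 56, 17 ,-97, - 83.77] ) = [ - 97,-96, - 83.77, - 63 , - 56, - 41, - 20,-12,5/2,4,90/17,  11,14,17,39.28,49,51,74]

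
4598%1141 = 34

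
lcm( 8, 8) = 8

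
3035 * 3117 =9460095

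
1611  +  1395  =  3006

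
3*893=2679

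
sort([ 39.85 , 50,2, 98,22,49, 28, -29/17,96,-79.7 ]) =[ - 79.7, - 29/17,2,22,28 , 39.85 , 49,  50, 96, 98 ]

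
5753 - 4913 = 840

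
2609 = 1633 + 976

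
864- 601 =263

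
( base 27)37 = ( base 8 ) 130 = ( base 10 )88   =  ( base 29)31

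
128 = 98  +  30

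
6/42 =1/7 = 0.14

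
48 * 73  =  3504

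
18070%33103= 18070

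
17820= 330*54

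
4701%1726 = 1249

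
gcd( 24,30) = 6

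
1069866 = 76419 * 14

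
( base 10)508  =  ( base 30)GS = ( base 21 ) 134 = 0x1fc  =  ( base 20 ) 158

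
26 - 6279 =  - 6253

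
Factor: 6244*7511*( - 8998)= -421994358632=- 2^3*7^2* 11^1 * 29^1*37^1*223^1*  409^1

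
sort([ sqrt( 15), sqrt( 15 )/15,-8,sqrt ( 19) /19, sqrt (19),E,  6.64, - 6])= [-8,-6,sqrt( 19 ) /19 , sqrt( 15)/15,  E, sqrt(15),  sqrt(19), 6.64]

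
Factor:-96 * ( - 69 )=6624 = 2^5 * 3^2*23^1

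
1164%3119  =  1164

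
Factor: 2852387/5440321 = 139^( - 1) * 39139^( -1)*2852387^1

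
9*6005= 54045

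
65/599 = 65/599 = 0.11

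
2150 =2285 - 135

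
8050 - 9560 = - 1510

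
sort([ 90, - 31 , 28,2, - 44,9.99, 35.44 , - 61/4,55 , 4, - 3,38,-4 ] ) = [ - 44,-31, - 61/4, - 4, - 3, 2,  4, 9.99, 28,35.44, 38, 55,90]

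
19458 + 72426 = 91884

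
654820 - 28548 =626272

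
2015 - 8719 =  - 6704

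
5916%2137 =1642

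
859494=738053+121441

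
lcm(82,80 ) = 3280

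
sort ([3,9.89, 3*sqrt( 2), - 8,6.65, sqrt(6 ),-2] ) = [-8, - 2,sqrt( 6 ),3,3*sqrt(2),6.65, 9.89] 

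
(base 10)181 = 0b10110101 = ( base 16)b5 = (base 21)8D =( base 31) 5Q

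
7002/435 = 2334/145 = 16.10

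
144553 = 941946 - 797393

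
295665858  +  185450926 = 481116784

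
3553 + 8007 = 11560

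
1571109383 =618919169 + 952190214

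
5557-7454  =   - 1897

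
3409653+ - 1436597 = 1973056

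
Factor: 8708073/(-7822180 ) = -2^( - 2 )*3^1*5^( - 1 )*11^1*421^ ( - 1)*929^(-1 )*263881^1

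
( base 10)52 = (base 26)20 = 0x34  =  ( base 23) 26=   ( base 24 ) 24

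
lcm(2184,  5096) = 15288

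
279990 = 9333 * 30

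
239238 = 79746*3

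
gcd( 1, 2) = 1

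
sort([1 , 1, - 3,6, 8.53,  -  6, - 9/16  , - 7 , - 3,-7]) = [ - 7, - 7, - 6,-3, - 3, - 9/16,1, 1, 6 , 8.53]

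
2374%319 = 141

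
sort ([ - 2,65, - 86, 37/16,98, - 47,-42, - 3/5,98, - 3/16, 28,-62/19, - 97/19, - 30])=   [ - 86 , - 47, - 42, - 30, - 97/19, - 62/19 ,-2, - 3/5,- 3/16, 37/16,28, 65,98 , 98 ]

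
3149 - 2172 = 977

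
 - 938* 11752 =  -11023376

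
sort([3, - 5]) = [-5,  3]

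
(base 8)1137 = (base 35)hc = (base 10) 607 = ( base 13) 379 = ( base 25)O7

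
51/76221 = 17/25407=0.00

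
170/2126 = 85/1063 =0.08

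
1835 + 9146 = 10981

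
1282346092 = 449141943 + 833204149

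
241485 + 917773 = 1159258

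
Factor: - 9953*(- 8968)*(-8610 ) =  - 768515719440 = - 2^4*3^1*5^1*7^1*19^1* 37^1*41^1*59^1 * 269^1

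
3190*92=293480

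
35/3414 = 35/3414=0.01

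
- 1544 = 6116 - 7660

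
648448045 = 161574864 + 486873181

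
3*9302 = 27906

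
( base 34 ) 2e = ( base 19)46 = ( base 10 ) 82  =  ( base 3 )10001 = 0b1010010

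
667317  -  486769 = 180548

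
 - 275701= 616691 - 892392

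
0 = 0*5412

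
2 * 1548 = 3096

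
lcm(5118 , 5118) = 5118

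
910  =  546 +364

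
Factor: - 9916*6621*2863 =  - 187966932468 = - 2^2*3^1*7^1 * 37^1*67^1*409^1*2207^1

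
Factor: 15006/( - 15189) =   -  2^1 * 41^1*83^(  -  1 ) = - 82/83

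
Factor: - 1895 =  - 5^1 * 379^1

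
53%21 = 11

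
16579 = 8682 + 7897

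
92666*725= 67182850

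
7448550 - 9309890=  - 1861340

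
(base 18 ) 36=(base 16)3C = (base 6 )140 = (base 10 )60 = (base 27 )26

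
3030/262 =1515/131 = 11.56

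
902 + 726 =1628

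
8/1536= 1/192=0.01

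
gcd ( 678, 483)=3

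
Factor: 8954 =2^1*11^2*37^1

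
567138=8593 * 66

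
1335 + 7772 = 9107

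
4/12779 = 4/12779 = 0.00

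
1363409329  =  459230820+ 904178509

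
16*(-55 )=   -  880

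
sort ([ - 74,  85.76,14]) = [ - 74,14,85.76] 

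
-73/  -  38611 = 73/38611 = 0.00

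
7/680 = 7/680 = 0.01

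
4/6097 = 4/6097 = 0.00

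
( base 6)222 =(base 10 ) 86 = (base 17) 51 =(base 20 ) 46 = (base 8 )126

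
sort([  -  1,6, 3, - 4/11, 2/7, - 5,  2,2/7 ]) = [ -5, - 1, - 4/11, 2/7, 2/7, 2, 3,6 ] 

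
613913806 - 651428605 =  - 37514799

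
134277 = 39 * 3443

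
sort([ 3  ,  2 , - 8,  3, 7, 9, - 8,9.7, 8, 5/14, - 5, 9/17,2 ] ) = [ - 8,-8, - 5, 5/14,  9/17, 2, 2, 3, 3,  7, 8, 9,9.7]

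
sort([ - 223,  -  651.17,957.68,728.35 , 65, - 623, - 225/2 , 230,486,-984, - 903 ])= [ - 984 , - 903 , - 651.17,- 623, - 223,-225/2, 65, 230,486,728.35,957.68]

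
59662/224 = 29831/112 = 266.35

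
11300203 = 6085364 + 5214839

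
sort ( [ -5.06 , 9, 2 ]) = [ - 5.06,2,  9]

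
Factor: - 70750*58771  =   - 2^1*5^3*283^1*58771^1= - 4158048250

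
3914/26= 1957/13 = 150.54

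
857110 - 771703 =85407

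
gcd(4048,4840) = 88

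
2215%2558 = 2215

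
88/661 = 88/661 = 0.13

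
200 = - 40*( - 5) 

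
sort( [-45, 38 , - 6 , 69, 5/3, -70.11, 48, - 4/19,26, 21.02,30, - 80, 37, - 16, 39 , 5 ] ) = [-80, - 70.11,-45, - 16, - 6, - 4/19,5/3, 5,21.02,26,30, 37 , 38 , 39,48 , 69]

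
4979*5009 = 24939811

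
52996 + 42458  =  95454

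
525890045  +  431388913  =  957278958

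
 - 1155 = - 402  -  753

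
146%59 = 28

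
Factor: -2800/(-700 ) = 4 = 2^2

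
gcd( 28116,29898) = 198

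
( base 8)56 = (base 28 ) 1i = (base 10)46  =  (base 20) 26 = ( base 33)1d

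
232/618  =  116/309 = 0.38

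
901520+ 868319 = 1769839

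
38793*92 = 3568956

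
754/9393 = 754/9393 = 0.08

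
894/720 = 1 + 29/120 = 1.24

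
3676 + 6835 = 10511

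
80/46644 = 20/11661 =0.00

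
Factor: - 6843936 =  - 2^5*3^1 * 11^1 * 6481^1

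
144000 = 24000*6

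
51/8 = 51/8 =6.38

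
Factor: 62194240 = 2^6*5^1*263^1* 739^1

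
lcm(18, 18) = 18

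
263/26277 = 263/26277 =0.01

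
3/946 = 3/946 = 0.00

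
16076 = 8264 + 7812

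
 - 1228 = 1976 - 3204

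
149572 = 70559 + 79013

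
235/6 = 235/6 = 39.17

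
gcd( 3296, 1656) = 8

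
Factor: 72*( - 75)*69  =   - 2^3 * 3^4*5^2*23^1 = - 372600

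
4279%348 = 103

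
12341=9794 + 2547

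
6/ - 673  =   -1 + 667/673 = -0.01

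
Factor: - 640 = -2^7*5^1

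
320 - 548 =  - 228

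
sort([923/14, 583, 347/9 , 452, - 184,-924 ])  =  [-924, - 184,347/9,923/14,452, 583] 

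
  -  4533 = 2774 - 7307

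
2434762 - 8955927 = - 6521165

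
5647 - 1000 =4647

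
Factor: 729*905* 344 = 2^3 * 3^6*5^1 * 43^1*181^1 = 226952280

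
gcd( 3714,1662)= 6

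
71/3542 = 71/3542  =  0.02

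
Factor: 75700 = 2^2 *5^2*757^1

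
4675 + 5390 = 10065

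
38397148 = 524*73277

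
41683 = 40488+1195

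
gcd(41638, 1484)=2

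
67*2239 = 150013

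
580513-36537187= - 35956674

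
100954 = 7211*14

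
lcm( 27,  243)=243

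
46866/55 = 852 + 6/55 = 852.11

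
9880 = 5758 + 4122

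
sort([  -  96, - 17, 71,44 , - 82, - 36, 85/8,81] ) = [ - 96, - 82, - 36, - 17, 85/8,  44, 71, 81]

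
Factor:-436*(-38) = 16568 = 2^3*19^1*109^1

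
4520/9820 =226/491 = 0.46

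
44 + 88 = 132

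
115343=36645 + 78698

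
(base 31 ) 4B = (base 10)135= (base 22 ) 63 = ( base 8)207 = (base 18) 79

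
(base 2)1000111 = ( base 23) 32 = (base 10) 71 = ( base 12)5B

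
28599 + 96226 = 124825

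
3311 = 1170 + 2141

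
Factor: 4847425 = 5^2* 11^1*17627^1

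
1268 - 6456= - 5188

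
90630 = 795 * 114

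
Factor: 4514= 2^1*37^1*61^1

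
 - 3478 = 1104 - 4582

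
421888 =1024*412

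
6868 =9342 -2474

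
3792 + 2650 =6442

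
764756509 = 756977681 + 7778828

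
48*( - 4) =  - 192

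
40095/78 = 514 + 1/26 = 514.04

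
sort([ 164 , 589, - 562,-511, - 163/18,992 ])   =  [ - 562, - 511, - 163/18, 164, 589, 992]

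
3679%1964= 1715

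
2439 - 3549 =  - 1110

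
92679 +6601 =99280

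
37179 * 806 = 29966274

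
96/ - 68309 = -96/68309 = - 0.00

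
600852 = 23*26124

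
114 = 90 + 24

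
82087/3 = 27362 + 1/3 =27362.33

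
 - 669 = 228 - 897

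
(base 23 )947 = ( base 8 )11374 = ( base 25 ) 7JA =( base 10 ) 4860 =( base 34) 46w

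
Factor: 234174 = 2^1 * 3^1*31^1*1259^1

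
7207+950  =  8157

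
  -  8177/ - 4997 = 8177/4997  =  1.64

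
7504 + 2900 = 10404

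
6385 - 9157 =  - 2772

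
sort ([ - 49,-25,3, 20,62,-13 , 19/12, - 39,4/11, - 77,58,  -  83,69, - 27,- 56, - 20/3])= [ - 83, - 77, - 56,-49,-39, - 27, - 25,-13, - 20/3, 4/11,19/12,3,20,  58, 62, 69]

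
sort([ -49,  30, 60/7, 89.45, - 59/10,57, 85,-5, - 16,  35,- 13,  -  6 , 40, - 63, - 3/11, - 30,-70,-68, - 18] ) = [ -70,-68,-63,  -  49,-30,-18,-16,  -  13, - 6, - 59/10, - 5, - 3/11, 60/7, 30,35 , 40,57,85,89.45]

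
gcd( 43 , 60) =1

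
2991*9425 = 28190175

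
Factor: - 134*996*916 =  - 2^5 * 3^1*67^1*83^1* 229^1 = -122253024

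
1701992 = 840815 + 861177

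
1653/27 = 551/9 = 61.22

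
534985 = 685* 781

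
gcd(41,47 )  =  1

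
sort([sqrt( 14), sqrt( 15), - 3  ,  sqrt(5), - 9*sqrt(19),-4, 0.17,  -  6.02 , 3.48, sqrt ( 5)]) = [-9 * sqrt (19 ),-6.02,  -  4,-3, 0.17, sqrt(5), sqrt( 5), 3.48,sqrt( 14),sqrt (15 )]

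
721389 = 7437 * 97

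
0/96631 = 0 = 0.00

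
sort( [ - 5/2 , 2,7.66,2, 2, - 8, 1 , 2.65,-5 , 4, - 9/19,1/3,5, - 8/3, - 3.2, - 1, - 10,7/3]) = [ - 10,-8 , - 5, - 3.2, - 8/3, - 5/2, - 1,-9/19,1/3,1,2,2 , 2,7/3,  2.65, 4, 5, 7.66 ] 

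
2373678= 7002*339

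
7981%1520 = 381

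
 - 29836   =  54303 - 84139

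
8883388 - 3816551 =5066837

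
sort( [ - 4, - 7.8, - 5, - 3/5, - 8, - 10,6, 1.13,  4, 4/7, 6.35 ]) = [ - 10, - 8, - 7.8, - 5, - 4, - 3/5, 4/7, 1.13,4, 6,6.35 ] 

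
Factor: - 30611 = -7^1*4373^1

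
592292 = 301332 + 290960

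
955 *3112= 2971960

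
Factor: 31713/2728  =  93/8  =  2^( - 3)*3^1*31^1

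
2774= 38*73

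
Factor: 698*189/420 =2^( - 1) * 3^2*5^(- 1 )* 349^1=3141/10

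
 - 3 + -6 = - 9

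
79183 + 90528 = 169711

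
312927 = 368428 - 55501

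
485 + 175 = 660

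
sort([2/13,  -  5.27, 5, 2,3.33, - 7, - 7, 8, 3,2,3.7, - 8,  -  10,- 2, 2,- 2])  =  [-10, -8,  -  7 ,  -  7,-5.27, - 2, - 2 , 2/13, 2,2,2, 3, 3.33, 3.7,5 , 8 ]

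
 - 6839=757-7596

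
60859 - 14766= 46093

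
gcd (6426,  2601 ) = 153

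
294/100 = 147/50  =  2.94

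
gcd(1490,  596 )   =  298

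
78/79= 78/79=0.99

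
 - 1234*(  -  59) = 72806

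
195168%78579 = 38010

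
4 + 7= 11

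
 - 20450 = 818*( - 25)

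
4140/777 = 1380/259 = 5.33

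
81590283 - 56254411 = 25335872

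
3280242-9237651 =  - 5957409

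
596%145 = 16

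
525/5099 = 525/5099 = 0.10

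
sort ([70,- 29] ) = [-29,  70 ]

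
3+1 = 4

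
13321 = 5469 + 7852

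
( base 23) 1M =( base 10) 45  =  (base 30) 1f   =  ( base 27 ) 1i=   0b101101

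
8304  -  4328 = 3976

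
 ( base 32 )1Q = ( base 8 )72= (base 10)58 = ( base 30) 1S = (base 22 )2e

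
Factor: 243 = 3^5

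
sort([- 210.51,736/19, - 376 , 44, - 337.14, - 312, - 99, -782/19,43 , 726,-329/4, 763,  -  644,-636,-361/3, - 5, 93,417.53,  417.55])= [ - 644 , - 636, - 376,-337.14, - 312,-210.51,-361/3 , - 99, - 329/4,-782/19,- 5, 736/19,43,44,93,417.53,417.55,726,763] 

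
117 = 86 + 31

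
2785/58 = 2785/58  =  48.02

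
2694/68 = 39 + 21/34 = 39.62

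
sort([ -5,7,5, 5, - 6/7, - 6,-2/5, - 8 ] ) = [- 8 , - 6, - 5, - 6/7, - 2/5, 5, 5,7]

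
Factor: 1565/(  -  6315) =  - 3^ (-1)*313^1*421^(  -  1) = - 313/1263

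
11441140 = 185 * 61844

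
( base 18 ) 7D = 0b10001011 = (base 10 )139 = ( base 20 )6J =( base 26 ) 59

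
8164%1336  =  148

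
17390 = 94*185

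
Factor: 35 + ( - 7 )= 28 =2^2*7^1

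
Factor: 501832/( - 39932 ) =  - 842/67 = - 2^1*67^( - 1)*421^1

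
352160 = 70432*5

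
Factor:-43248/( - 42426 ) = 2^3*3^( -1)*17^1*53^1*2357^ (-1 ) = 7208/7071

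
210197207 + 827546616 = 1037743823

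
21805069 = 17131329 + 4673740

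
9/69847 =9/69847=0.00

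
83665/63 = 83665/63 = 1328.02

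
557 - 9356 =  - 8799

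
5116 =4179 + 937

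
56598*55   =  3112890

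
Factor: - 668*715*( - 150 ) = 2^3*3^1*5^3* 11^1*13^1*167^1 = 71643000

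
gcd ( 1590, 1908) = 318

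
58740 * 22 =1292280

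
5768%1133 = 103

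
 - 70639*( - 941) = 66471299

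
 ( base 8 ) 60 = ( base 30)1I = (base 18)2C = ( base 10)48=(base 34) 1e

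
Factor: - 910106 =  - 2^1 * 455053^1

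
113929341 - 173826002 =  - 59896661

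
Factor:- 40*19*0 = 0^1 = 0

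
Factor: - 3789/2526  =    -  3/2 = -2^( - 1 )*3^1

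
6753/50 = 135 + 3/50 = 135.06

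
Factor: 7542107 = 19^1*396953^1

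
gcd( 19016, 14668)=4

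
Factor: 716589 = 3^2 * 79621^1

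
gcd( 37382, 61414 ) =2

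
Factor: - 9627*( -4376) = 2^3*3^1*547^1*3209^1  =  42127752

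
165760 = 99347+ 66413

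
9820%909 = 730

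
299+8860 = 9159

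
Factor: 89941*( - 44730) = - 2^1 * 3^2 *5^1 * 7^1*53^1 * 71^1 *1697^1 = - 4023060930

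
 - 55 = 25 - 80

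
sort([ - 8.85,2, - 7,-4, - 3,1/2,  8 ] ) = [ - 8.85, - 7, - 4 , - 3,1/2,2, 8]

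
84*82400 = 6921600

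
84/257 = 84/257  =  0.33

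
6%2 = 0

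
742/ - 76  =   - 10 +9/38 = - 9.76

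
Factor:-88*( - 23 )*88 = 178112 =2^6*11^2*23^1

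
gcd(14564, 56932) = 1324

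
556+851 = 1407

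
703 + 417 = 1120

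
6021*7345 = 44224245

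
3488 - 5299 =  - 1811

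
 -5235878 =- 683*7666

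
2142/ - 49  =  -306/7 = - 43.71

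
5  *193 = 965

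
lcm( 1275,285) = 24225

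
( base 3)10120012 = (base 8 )5045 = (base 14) d37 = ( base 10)2597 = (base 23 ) 4kl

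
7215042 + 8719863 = 15934905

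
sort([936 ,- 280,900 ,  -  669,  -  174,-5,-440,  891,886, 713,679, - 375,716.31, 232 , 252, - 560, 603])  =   [  -  669, - 560, - 440 , - 375,  -  280, - 174,-5,232, 252, 603,679, 713,716.31,886,  891,900, 936]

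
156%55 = 46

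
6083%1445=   303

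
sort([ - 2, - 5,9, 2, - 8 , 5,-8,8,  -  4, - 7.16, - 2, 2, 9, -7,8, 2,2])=[ - 8, - 8, - 7.16,  -  7 , - 5 , - 4, - 2 , -2  ,  2, 2, 2,2,5 , 8,  8,9,9]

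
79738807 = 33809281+45929526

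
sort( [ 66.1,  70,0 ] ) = [ 0,66.1, 70] 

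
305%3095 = 305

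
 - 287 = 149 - 436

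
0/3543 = 0 = 0.00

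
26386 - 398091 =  - 371705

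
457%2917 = 457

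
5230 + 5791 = 11021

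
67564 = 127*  532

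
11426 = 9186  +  2240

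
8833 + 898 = 9731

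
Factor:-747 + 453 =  - 294 = -2^1*3^1*7^2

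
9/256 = 9/256 = 0.04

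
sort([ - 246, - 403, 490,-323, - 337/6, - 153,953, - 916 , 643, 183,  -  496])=[-916,-496, - 403, - 323, - 246,-153,  -  337/6, 183, 490,643, 953]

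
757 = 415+342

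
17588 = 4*4397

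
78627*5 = 393135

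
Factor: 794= 2^1*397^1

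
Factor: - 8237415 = -3^1 * 5^1*549161^1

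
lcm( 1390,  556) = 2780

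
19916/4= 4979 = 4979.00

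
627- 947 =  - 320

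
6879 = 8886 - 2007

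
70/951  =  70/951= 0.07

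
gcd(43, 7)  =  1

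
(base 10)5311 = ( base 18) G71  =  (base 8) 12277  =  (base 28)6lj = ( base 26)7m7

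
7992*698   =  5578416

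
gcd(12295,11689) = 1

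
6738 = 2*3369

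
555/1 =555 =555.00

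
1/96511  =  1/96511 = 0.00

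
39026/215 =39026/215 = 181.52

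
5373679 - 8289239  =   - 2915560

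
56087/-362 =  - 56087/362 = - 154.94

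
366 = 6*61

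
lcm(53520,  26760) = 53520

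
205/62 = 3 + 19/62 = 3.31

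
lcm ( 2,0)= 0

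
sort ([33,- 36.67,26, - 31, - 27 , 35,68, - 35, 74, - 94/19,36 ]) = [- 36.67, - 35,  -  31, - 27 , -94/19,26,33 , 35,36,68,74]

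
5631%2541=549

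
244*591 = 144204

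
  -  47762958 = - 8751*5458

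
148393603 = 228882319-80488716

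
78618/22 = 3573 + 6/11  =  3573.55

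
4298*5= 21490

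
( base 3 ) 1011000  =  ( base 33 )pc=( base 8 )1505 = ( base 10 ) 837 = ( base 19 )261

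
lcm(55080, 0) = 0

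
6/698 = 3/349 = 0.01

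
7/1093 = 7/1093 = 0.01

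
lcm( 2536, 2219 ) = 17752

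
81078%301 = 109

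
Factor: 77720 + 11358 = 89078 = 2^1*11^1 * 4049^1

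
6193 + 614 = 6807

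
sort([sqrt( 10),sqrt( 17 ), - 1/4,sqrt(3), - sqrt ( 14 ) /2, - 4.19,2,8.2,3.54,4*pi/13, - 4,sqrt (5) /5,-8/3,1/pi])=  [-4.19,- 4 , - 8/3, - sqrt(14)/2, - 1/4,1/pi,sqrt(5) /5,4*pi/13,sqrt( 3),2, sqrt(10),3.54,sqrt(17),8.2]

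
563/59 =563/59 = 9.54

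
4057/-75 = -55 +68/75 = - 54.09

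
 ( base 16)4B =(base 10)75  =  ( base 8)113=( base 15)50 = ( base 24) 33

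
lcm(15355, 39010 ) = 1443370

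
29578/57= 29578/57 =518.91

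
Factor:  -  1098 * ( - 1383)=1518534  =  2^1*3^3*61^1 * 461^1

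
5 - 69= - 64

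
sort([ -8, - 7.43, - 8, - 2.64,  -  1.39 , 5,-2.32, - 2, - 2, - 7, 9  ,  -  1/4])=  [ - 8,-8,-7.43,-7, - 2.64, - 2.32, - 2, - 2, - 1.39, - 1/4,5, 9]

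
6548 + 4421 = 10969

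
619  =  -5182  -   - 5801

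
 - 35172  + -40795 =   -  75967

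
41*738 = 30258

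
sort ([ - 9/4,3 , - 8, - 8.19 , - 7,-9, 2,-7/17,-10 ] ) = [-10,-9,  -  8.19,- 8,  -  7, - 9/4,-7/17,2, 3] 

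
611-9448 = - 8837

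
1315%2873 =1315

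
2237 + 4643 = 6880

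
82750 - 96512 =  - 13762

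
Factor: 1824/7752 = 4/17 = 2^2* 17^( - 1 ) 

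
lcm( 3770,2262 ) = 11310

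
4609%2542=2067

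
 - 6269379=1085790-7355169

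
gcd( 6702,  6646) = 2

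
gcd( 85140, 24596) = 1892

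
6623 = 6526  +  97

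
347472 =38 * 9144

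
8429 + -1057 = 7372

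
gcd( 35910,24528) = 42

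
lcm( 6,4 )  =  12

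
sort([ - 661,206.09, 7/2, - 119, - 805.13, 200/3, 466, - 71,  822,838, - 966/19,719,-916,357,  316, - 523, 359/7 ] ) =[ - 916, - 805.13, - 661, - 523,-119, - 71, - 966/19,7/2,359/7,200/3,206.09,316, 357,466,719,822 , 838]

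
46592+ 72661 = 119253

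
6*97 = 582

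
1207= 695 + 512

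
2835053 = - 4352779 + 7187832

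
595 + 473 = 1068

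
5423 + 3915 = 9338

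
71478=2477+69001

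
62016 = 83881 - 21865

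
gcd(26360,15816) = 5272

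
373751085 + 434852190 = 808603275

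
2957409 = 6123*483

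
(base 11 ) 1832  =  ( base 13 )10A7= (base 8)4436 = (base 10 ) 2334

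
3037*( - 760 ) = -2308120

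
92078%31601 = 28876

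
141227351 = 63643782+77583569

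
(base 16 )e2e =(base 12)2126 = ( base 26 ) 59G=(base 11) 2800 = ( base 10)3630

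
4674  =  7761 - 3087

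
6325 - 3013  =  3312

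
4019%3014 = 1005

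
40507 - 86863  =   -46356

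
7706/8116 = 3853/4058  =  0.95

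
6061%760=741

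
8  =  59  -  51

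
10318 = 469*22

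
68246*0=0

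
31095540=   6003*5180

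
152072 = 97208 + 54864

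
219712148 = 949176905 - 729464757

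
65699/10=6569 + 9/10 =6569.90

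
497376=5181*96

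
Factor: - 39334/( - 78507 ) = 2^1*3^(-2 )*11^(- 1 )*13^(-1 )*61^( - 1 )* 71^1*277^1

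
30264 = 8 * 3783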